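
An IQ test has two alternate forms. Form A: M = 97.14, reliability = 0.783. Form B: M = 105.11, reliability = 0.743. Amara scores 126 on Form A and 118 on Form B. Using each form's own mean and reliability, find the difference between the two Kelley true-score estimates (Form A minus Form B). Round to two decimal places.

T̂_A = 0.783(126) + 0.217(97.14) = 119.7374
T̂_B = 0.743(118) + 0.257(105.11) = 114.6873
T̂_A − T̂_B = 5.0501

5.05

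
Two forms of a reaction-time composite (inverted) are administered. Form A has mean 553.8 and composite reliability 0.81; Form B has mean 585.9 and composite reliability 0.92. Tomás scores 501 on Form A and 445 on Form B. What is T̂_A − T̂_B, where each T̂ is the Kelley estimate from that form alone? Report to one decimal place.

54.8

T̂_A = 0.81(501) + 0.19(553.8) = 511.032
T̂_B = 0.92(445) + 0.08(585.9) = 456.272
T̂_A − T̂_B = 54.760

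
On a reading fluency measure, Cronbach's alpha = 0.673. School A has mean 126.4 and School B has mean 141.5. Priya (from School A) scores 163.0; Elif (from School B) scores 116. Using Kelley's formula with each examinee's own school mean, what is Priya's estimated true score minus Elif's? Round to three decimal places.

26.693

T̂_Priya = 0.673(163.0) + 0.327(126.4) = 151.03180
T̂_Elif = 0.673(116) + 0.327(141.5) = 124.33850
Difference = 151.03180 − 124.33850 = 26.69330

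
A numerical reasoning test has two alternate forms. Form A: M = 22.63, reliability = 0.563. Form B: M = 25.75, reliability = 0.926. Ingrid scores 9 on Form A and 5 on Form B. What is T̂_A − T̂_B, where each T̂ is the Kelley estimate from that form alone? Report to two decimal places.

T̂_A = 0.563(9) + 0.437(22.63) = 14.9563
T̂_B = 0.926(5) + 0.074(25.75) = 6.5355
T̂_A − T̂_B = 8.4208

8.42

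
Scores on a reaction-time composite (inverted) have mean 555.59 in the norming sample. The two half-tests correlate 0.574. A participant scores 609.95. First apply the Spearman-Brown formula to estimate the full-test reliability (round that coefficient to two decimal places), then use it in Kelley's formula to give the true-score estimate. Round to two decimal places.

595.27

Spearman-Brown: ρ = 2r/(1 + r) = 2(0.574)/(1 + 0.574) = 1.1480/1.574 = 0.7294 → 0.73
Kelley's formula gives T̂ = 0.73·609.95 + 0.27·555.59 = 445.2635 + 150.0093 = 595.273.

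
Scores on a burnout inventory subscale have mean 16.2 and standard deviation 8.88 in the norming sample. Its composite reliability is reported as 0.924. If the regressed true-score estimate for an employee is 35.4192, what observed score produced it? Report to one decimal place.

37.0

T̂ = ρX + (1 − ρ)μ  ⇒  X = (T̂ − (1 − ρ)μ) / ρ
X = (35.4192 − 0.076 × 16.2) / 0.924 = (35.4192 − 1.2312) / 0.924 = 34.1880 / 0.924 = 37.000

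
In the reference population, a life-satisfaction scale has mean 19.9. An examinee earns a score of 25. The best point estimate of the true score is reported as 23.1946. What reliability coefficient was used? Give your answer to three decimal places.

T̂ = ρX + (1 − ρ)μ  ⇒  T̂ − μ = ρ(X − μ)
ρ = (T̂ − μ)/(X − μ) = (23.1946 − 19.9) / (25 − 19.9) = 3.2946 / 5.1 = 0.64600

0.646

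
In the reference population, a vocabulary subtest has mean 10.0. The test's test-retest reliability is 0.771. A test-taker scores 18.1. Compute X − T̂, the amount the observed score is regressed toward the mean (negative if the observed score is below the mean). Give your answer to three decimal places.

Weight the observed score by reliability and the mean by (1 − reliability): T̂ = 0.771·18.1 + 0.229·10.0 = 13.9551 + 2.2900 = 16.24510.
X − T̂ = 18.1 − 16.2451 = 1.8549 → 1.855

1.855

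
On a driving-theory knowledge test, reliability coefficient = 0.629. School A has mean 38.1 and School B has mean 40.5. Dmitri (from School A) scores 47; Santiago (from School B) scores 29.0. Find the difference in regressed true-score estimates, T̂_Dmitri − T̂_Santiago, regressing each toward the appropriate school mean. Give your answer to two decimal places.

10.43

T̂_Dmitri = 0.629(47) + 0.371(38.1) = 43.6981
T̂_Santiago = 0.629(29.0) + 0.371(40.5) = 33.2665
Difference = 43.6981 − 33.2665 = 10.4316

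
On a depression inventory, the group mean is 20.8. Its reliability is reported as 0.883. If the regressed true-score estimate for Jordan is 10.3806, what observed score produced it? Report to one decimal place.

T̂ = ρX + (1 − ρ)μ  ⇒  X = (T̂ − (1 − ρ)μ) / ρ
X = (10.3806 − 0.117 × 20.8) / 0.883 = (10.3806 − 2.4336) / 0.883 = 7.9470 / 0.883 = 9.000

9.0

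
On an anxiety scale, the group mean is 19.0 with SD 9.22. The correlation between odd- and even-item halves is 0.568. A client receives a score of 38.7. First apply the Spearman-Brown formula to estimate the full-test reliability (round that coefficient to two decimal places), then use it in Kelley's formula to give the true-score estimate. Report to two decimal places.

33.18

Spearman-Brown: ρ = 2r/(1 + r) = 2(0.568)/(1 + 0.568) = 1.1360/1.568 = 0.7245 → 0.72
T̂ = ρX + (1 − ρ)μ
  = 0.72 × 38.7 + 0.28 × 19.0
  = 27.864 + 5.320
  = 33.184
  ≈ 33.18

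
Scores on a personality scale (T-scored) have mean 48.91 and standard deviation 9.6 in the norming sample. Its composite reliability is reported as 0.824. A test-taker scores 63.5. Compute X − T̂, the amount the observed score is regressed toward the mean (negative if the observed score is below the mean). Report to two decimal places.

2.57

T̂ = ρX + (1 − ρ)μ
  = 0.824 × 63.5 + 0.176 × 48.91
  = 52.3240 + 8.60816
  = 60.9322
  ≈ 60.932
X − T̂ = 63.5 − 60.932 = 2.568 → 2.57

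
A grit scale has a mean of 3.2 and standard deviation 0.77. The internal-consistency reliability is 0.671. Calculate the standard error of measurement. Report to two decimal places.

0.44

SEM = SD · √(1 − ρ) = 0.77 × √0.329 = 0.77 × 0.5736 = 0.442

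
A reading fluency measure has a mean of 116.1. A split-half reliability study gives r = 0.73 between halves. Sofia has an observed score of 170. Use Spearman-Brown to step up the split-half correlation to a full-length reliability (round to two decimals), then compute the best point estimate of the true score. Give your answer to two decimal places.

161.38

Spearman-Brown: ρ = 2r/(1 + r) = 2(0.73)/(1 + 0.73) = 1.460/1.73 = 0.8439 → 0.84
Weight the observed score by reliability and the mean by (1 − reliability): T̂ = 0.84·170 + 0.16·116.1 = 142.80 + 18.576 = 161.376.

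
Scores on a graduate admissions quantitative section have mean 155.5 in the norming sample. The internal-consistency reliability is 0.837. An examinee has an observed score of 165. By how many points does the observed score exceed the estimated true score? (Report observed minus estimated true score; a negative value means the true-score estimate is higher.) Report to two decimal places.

Weight the observed score by reliability and the mean by (1 − reliability): T̂ = 0.837·165 + 0.163·155.5 = 138.105 + 25.3465 = 163.4515.
X − T̂ = 165 − 163.452 = 1.548 → 1.55

1.55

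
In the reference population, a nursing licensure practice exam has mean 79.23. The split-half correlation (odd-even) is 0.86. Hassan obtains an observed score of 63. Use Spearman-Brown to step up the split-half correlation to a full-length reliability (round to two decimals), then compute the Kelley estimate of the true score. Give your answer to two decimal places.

64.30

Spearman-Brown: ρ = 2r/(1 + r) = 2(0.86)/(1 + 0.86) = 1.720/1.86 = 0.9247 → 0.92
T̂ = 0.92(63) + 0.08(79.23) = 57.96 + 6.3384 = 64.298 → 64.30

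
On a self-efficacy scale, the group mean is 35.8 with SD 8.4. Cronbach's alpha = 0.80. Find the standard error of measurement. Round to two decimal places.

SEM = SD · √(1 − ρ) = 8.4 × √0.20 = 8.4 × 0.4472 = 3.757

3.76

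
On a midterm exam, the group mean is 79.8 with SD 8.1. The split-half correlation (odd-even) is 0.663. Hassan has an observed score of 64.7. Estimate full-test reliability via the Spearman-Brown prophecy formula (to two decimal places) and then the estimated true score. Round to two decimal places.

67.72

Spearman-Brown: ρ = 2r/(1 + r) = 2(0.663)/(1 + 0.663) = 1.3260/1.663 = 0.7974 → 0.80
Weight the observed score by reliability and the mean by (1 − reliability): T̂ = 0.80·64.7 + 0.20·79.8 = 51.760 + 15.960 = 67.720.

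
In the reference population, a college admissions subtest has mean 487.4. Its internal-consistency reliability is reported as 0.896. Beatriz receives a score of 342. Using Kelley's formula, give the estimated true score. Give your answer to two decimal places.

357.12

T̂ = 0.896(342) + 0.104(487.4) = 306.432 + 50.6896 = 357.122 → 357.12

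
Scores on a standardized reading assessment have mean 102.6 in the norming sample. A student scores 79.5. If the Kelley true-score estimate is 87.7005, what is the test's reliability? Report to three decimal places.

T̂ = ρX + (1 − ρ)μ  ⇒  T̂ − μ = ρ(X − μ)
ρ = (T̂ − μ)/(X − μ) = (87.7005 − 102.6) / (79.5 − 102.6) = -14.8995 / -23.1 = 0.64500

0.645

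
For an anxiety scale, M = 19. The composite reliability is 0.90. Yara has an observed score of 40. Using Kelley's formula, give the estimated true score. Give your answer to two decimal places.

T̂ = 0.90(40) + 0.10(19) = 36.00 + 1.90 = 37.900 → 37.90

37.90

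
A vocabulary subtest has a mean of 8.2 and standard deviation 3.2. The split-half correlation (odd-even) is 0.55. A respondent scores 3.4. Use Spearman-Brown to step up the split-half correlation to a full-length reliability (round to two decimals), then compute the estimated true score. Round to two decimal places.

4.79

Spearman-Brown: ρ = 2r/(1 + r) = 2(0.55)/(1 + 0.55) = 1.100/1.55 = 0.7097 → 0.71
T̂ = ρX + (1 − ρ)μ
  = 0.71 × 3.4 + 0.29 × 8.2
  = 2.414 + 2.378
  = 4.792
  ≈ 4.79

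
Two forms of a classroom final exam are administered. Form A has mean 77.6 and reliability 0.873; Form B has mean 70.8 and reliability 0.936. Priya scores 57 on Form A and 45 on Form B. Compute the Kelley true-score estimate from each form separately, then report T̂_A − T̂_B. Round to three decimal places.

T̂_A = 0.873(57) + 0.127(77.6) = 59.61620
T̂_B = 0.936(45) + 0.064(70.8) = 46.65120
T̂_A − T̂_B = 12.96500

12.965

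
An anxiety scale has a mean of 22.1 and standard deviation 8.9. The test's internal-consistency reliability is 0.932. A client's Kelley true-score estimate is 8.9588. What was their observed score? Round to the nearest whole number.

T̂ = ρX + (1 − ρ)μ  ⇒  X = (T̂ − (1 − ρ)μ) / ρ
X = (8.9588 − 0.068 × 22.1) / 0.932 = (8.9588 − 1.5028) / 0.932 = 7.4560 / 0.932 = 8.00

8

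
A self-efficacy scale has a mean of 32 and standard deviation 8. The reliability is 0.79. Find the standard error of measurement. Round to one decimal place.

SEM = SD · √(1 − ρ) = 8 × √0.21 = 8 × 0.4583 = 3.666

3.7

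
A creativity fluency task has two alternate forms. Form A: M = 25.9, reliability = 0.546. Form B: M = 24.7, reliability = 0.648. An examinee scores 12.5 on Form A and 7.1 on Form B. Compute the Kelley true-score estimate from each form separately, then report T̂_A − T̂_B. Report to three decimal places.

T̂_A = 0.546(12.5) + 0.454(25.9) = 18.58360
T̂_B = 0.648(7.1) + 0.352(24.7) = 13.29520
T̂_A − T̂_B = 5.28840

5.288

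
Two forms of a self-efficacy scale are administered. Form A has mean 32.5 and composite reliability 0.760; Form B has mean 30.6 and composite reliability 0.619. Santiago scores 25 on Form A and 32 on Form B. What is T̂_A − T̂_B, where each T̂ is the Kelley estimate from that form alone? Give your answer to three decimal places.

-4.667

T̂_A = 0.760(25) + 0.240(32.5) = 26.80000
T̂_B = 0.619(32) + 0.381(30.6) = 31.46660
T̂_A − T̂_B = -4.66660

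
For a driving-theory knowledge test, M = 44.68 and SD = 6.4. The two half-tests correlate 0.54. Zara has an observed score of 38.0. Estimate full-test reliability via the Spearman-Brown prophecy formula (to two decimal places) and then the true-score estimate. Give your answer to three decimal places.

Spearman-Brown: ρ = 2r/(1 + r) = 2(0.54)/(1 + 0.54) = 1.080/1.54 = 0.7013 → 0.70
Regress the observed score toward the mean by the unreliability: T̂ = 0.70·38.0 + 0.30·44.68 = 26.600 + 13.4040 = 40.0040.

40.004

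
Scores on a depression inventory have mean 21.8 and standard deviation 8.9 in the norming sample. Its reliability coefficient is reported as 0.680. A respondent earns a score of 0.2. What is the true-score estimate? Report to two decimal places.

7.11

T̂ = 0.680(0.2) + 0.320(21.8) = 0.1360 + 6.9760 = 7.112 → 7.11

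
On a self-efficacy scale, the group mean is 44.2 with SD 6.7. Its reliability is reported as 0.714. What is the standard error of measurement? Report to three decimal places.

SEM = SD · √(1 − ρ) = 6.7 × √0.286 = 6.7 × 0.5348 = 3.5831

3.583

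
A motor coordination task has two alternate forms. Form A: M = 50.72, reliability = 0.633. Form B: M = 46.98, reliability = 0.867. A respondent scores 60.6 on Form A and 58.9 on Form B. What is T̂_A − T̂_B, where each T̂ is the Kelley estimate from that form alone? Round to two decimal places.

T̂_A = 0.633(60.6) + 0.367(50.72) = 56.9740
T̂_B = 0.867(58.9) + 0.133(46.98) = 57.3146
T̂_A − T̂_B = -0.3406

-0.34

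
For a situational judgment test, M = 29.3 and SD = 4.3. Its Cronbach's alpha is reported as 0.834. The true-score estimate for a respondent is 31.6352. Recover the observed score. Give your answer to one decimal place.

T̂ = ρX + (1 − ρ)μ  ⇒  X = (T̂ − (1 − ρ)μ) / ρ
X = (31.6352 − 0.166 × 29.3) / 0.834 = (31.6352 − 4.8638) / 0.834 = 26.7714 / 0.834 = 32.100

32.1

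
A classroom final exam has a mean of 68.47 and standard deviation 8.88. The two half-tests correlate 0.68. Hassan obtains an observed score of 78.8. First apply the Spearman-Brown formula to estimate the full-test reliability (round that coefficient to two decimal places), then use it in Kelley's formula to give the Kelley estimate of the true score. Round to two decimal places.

Spearman-Brown: ρ = 2r/(1 + r) = 2(0.68)/(1 + 0.68) = 1.360/1.68 = 0.8095 → 0.81
T̂ = ρX + (1 − ρ)μ
  = 0.81 × 78.8 + 0.19 × 68.47
  = 63.828 + 13.0093
  = 76.837
  ≈ 76.84

76.84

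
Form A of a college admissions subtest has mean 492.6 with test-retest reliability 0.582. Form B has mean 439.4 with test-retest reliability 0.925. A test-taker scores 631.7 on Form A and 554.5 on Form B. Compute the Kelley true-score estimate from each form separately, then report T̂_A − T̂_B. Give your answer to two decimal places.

27.69

T̂_A = 0.582(631.7) + 0.418(492.6) = 573.5562
T̂_B = 0.925(554.5) + 0.075(439.4) = 545.8675
T̂_A − T̂_B = 27.6887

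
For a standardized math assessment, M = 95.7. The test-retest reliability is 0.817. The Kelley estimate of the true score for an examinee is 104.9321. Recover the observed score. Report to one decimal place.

107.0

T̂ = ρX + (1 − ρ)μ  ⇒  X = (T̂ − (1 − ρ)μ) / ρ
X = (104.9321 − 0.183 × 95.7) / 0.817 = (104.9321 − 17.5131) / 0.817 = 87.4190 / 0.817 = 107.000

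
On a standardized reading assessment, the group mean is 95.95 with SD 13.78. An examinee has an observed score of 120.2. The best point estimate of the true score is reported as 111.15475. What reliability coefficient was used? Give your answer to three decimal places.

0.627

T̂ = ρX + (1 − ρ)μ  ⇒  T̂ − μ = ρ(X − μ)
ρ = (T̂ − μ)/(X − μ) = (111.15475 − 95.95) / (120.2 − 95.95) = 15.20475 / 24.25 = 0.62700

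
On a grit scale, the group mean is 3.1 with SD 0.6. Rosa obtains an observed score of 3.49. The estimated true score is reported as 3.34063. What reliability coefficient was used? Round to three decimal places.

T̂ = ρX + (1 − ρ)μ  ⇒  T̂ − μ = ρ(X − μ)
ρ = (T̂ − μ)/(X − μ) = (3.34063 − 3.1) / (3.49 − 3.1) = 0.24063 / 0.39 = 0.61700

0.617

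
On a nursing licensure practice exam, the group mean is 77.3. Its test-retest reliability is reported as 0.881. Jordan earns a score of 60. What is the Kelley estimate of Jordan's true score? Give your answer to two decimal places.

T̂ = 0.881(60) + 0.119(77.3) = 52.860 + 9.1987 = 62.059 → 62.06

62.06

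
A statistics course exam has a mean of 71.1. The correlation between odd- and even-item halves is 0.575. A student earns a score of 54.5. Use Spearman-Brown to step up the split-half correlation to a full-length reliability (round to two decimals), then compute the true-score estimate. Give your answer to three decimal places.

Spearman-Brown: ρ = 2r/(1 + r) = 2(0.575)/(1 + 0.575) = 1.1500/1.575 = 0.7302 → 0.73
Kelley's formula gives T̂ = 0.73·54.5 + 0.27·71.1 = 39.785 + 19.197 = 58.9820.

58.982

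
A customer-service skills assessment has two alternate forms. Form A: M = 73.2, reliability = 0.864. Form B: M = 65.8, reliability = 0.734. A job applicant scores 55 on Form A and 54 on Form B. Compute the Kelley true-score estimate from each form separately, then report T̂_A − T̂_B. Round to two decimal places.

T̂_A = 0.864(55) + 0.136(73.2) = 57.4752
T̂_B = 0.734(54) + 0.266(65.8) = 57.1388
T̂_A − T̂_B = 0.3364

0.34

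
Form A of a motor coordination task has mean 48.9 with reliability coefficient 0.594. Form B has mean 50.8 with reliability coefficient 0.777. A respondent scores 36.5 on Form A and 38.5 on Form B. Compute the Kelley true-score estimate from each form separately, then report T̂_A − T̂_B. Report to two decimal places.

0.29

T̂_A = 0.594(36.5) + 0.406(48.9) = 41.5344
T̂_B = 0.777(38.5) + 0.223(50.8) = 41.2429
T̂_A − T̂_B = 0.2915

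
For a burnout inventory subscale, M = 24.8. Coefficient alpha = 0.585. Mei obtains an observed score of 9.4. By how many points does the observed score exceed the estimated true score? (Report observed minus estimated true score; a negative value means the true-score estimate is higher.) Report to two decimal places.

Weight the observed score by reliability and the mean by (1 − reliability): T̂ = 0.585·9.4 + 0.415·24.8 = 5.4990 + 10.2920 = 15.7910.
X − T̂ = 9.4 − 15.791 = -6.391 → -6.39

-6.39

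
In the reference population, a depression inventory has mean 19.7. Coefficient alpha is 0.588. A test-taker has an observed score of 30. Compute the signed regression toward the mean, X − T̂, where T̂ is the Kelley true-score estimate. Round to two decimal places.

4.24

T̂ = ρX + (1 − ρ)μ
  = 0.588 × 30 + 0.412 × 19.7
  = 17.640 + 8.1164
  = 25.7564
  ≈ 25.756
X − T̂ = 30 − 25.756 = 4.244 → 4.24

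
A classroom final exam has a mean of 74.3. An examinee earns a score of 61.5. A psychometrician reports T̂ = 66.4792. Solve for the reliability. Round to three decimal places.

T̂ = ρX + (1 − ρ)μ  ⇒  T̂ − μ = ρ(X − μ)
ρ = (T̂ − μ)/(X − μ) = (66.4792 − 74.3) / (61.5 − 74.3) = -7.8208 / -12.8 = 0.61100

0.611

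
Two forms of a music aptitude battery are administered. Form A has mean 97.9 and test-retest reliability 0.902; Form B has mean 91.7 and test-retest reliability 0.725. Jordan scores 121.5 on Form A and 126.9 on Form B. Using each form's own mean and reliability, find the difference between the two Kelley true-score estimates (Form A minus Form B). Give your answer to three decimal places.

T̂_A = 0.902(121.5) + 0.098(97.9) = 119.18720
T̂_B = 0.725(126.9) + 0.275(91.7) = 117.22000
T̂_A − T̂_B = 1.96720

1.967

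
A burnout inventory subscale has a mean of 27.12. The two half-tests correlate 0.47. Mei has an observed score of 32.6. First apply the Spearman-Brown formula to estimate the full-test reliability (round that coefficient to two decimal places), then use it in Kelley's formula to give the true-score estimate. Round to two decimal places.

30.63

Spearman-Brown: ρ = 2r/(1 + r) = 2(0.47)/(1 + 0.47) = 0.940/1.47 = 0.6395 → 0.64
T̂ = 0.64(32.6) + 0.36(27.12) = 20.864 + 9.7632 = 30.627 → 30.63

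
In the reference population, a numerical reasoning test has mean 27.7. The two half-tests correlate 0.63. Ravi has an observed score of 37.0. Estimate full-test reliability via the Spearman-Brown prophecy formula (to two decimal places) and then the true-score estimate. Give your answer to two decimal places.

Spearman-Brown: ρ = 2r/(1 + r) = 2(0.63)/(1 + 0.63) = 1.260/1.63 = 0.7730 → 0.77
T̂ = ρX + (1 − ρ)μ
  = 0.77 × 37.0 + 0.23 × 27.7
  = 28.490 + 6.371
  = 34.861
  ≈ 34.86

34.86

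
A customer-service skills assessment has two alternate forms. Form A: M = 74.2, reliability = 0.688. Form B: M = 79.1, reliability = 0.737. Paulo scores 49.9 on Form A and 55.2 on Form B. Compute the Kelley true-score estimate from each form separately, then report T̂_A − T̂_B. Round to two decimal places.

-4.00

T̂_A = 0.688(49.9) + 0.312(74.2) = 57.4816
T̂_B = 0.737(55.2) + 0.263(79.1) = 61.4857
T̂_A − T̂_B = -4.0041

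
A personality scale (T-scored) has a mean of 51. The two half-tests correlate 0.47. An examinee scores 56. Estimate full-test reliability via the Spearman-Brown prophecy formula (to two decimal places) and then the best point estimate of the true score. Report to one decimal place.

54.2

Spearman-Brown: ρ = 2r/(1 + r) = 2(0.47)/(1 + 0.47) = 0.940/1.47 = 0.6395 → 0.64
T̂ = 0.64(56) + 0.36(51) = 35.84 + 18.36 = 54.20 → 54.2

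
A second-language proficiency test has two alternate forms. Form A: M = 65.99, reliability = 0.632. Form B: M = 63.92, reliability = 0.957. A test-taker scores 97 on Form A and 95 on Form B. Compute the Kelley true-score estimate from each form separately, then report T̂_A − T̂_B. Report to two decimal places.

T̂_A = 0.632(97) + 0.368(65.99) = 85.5883
T̂_B = 0.957(95) + 0.043(63.92) = 93.6636
T̂_A − T̂_B = -8.0752

-8.08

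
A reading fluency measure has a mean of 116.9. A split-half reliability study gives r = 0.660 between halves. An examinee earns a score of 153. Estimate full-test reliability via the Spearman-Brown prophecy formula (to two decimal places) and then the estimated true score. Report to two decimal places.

Spearman-Brown: ρ = 2r/(1 + r) = 2(0.660)/(1 + 0.660) = 1.3200/1.660 = 0.7952 → 0.80
T̂ = 0.80(153) + 0.20(116.9) = 122.40 + 23.380 = 145.780 → 145.78

145.78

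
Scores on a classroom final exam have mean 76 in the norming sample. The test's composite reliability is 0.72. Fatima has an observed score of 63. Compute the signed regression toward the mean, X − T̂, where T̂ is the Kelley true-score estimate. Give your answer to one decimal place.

-3.6

T̂ = ρX + (1 − ρ)μ
  = 0.72 × 63 + 0.28 × 76
  = 45.36 + 21.28
  = 66.640
  ≈ 66.64
X − T̂ = 63 − 66.64 = -3.64 → -3.6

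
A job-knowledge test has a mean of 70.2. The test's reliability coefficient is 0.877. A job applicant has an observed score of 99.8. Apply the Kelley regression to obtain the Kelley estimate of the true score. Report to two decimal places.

96.16

T̂ = ρX + (1 − ρ)μ
  = 0.877 × 99.8 + 0.123 × 70.2
  = 87.5246 + 8.6346
  = 96.159
  ≈ 96.16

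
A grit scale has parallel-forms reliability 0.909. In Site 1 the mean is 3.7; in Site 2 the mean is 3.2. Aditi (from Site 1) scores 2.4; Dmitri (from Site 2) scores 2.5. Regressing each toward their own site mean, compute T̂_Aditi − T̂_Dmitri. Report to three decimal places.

-0.045

T̂_Aditi = 0.909(2.4) + 0.091(3.7) = 2.51830
T̂_Dmitri = 0.909(2.5) + 0.091(3.2) = 2.56370
Difference = 2.51830 − 2.56370 = -0.04540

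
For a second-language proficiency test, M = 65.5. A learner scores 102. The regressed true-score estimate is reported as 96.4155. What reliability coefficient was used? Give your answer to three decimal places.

0.847

T̂ = ρX + (1 − ρ)μ  ⇒  T̂ − μ = ρ(X − μ)
ρ = (T̂ − μ)/(X − μ) = (96.4155 − 65.5) / (102 − 65.5) = 30.9155 / 36.5 = 0.84700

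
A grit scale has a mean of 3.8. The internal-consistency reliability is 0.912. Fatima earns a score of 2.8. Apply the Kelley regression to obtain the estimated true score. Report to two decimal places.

2.89

T̂ = 0.912(2.8) + 0.088(3.8) = 2.5536 + 0.3344 = 2.888 → 2.89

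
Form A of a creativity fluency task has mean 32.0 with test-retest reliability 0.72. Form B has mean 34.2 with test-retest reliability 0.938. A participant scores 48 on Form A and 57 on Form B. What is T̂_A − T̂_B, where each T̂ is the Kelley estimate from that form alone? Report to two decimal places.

-12.07

T̂_A = 0.72(48) + 0.28(32.0) = 43.5200
T̂_B = 0.938(57) + 0.062(34.2) = 55.5864
T̂_A − T̂_B = -12.0664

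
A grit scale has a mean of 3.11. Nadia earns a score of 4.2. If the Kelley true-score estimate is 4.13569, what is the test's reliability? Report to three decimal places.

0.941

T̂ = ρX + (1 − ρ)μ  ⇒  T̂ − μ = ρ(X − μ)
ρ = (T̂ − μ)/(X − μ) = (4.13569 − 3.11) / (4.2 − 3.11) = 1.02569 / 1.09 = 0.94100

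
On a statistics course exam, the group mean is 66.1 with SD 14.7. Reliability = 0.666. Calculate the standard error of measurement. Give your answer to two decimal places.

SEM = SD · √(1 − ρ) = 14.7 × √0.334 = 14.7 × 0.5779 = 8.496

8.50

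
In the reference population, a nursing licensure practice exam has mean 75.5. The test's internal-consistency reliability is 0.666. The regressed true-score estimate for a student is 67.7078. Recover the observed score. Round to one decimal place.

63.8

T̂ = ρX + (1 − ρ)μ  ⇒  X = (T̂ − (1 − ρ)μ) / ρ
X = (67.7078 − 0.334 × 75.5) / 0.666 = (67.7078 − 25.2170) / 0.666 = 42.4908 / 0.666 = 63.800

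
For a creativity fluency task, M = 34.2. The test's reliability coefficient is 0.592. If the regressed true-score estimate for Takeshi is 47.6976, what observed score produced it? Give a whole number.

57

T̂ = ρX + (1 − ρ)μ  ⇒  X = (T̂ − (1 − ρ)μ) / ρ
X = (47.6976 − 0.408 × 34.2) / 0.592 = (47.6976 − 13.9536) / 0.592 = 33.7440 / 0.592 = 57.00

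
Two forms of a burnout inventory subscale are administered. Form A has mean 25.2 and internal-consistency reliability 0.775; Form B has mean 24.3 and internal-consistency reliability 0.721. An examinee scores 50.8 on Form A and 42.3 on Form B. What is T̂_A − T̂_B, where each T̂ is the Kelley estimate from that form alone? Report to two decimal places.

T̂_A = 0.775(50.8) + 0.225(25.2) = 45.0400
T̂_B = 0.721(42.3) + 0.279(24.3) = 37.2780
T̂_A − T̂_B = 7.7620

7.76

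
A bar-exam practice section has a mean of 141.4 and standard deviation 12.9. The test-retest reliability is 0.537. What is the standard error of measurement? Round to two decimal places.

8.78

SEM = SD · √(1 − ρ) = 12.9 × √0.463 = 12.9 × 0.6804 = 8.778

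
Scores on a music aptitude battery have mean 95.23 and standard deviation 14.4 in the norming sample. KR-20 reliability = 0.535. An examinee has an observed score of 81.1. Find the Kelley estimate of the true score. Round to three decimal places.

87.670

T̂ = ρX + (1 − ρ)μ
  = 0.535 × 81.1 + 0.465 × 95.23
  = 43.3885 + 44.28195
  = 87.6705
  ≈ 87.670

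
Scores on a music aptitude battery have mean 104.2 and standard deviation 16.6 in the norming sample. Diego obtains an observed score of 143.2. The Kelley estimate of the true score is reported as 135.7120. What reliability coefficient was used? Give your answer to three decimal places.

T̂ = ρX + (1 − ρ)μ  ⇒  T̂ − μ = ρ(X − μ)
ρ = (T̂ − μ)/(X − μ) = (135.7120 − 104.2) / (143.2 − 104.2) = 31.5120 / 39.0 = 0.80800

0.808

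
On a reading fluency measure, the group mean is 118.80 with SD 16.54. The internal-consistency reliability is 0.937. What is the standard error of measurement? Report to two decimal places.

4.15

SEM = SD · √(1 − ρ) = 16.54 × √0.063 = 16.54 × 0.2510 = 4.152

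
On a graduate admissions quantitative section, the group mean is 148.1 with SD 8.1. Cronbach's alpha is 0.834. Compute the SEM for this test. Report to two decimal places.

SEM = SD · √(1 − ρ) = 8.1 × √0.166 = 8.1 × 0.4074 = 3.300

3.30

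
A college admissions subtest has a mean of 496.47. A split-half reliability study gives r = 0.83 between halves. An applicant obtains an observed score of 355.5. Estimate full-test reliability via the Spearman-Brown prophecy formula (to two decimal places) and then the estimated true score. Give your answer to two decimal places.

Spearman-Brown: ρ = 2r/(1 + r) = 2(0.83)/(1 + 0.83) = 1.660/1.83 = 0.9071 → 0.91
T̂ = 0.91(355.5) + 0.09(496.47) = 323.505 + 44.6823 = 368.187 → 368.19

368.19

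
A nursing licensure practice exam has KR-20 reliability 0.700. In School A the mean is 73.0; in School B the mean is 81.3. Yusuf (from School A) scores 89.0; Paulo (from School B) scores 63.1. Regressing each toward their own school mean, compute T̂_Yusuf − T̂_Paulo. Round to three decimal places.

T̂_Yusuf = 0.700(89.0) + 0.300(73.0) = 84.20000
T̂_Paulo = 0.700(63.1) + 0.300(81.3) = 68.56000
Difference = 84.20000 − 68.56000 = 15.64000

15.640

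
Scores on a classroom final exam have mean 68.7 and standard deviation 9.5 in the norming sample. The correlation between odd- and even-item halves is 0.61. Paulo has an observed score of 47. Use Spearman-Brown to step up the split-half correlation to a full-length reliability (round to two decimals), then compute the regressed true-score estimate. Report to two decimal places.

52.21

Spearman-Brown: ρ = 2r/(1 + r) = 2(0.61)/(1 + 0.61) = 1.220/1.61 = 0.7578 → 0.76
T̂ = ρX + (1 − ρ)μ
  = 0.76 × 47 + 0.24 × 68.7
  = 35.72 + 16.488
  = 52.208
  ≈ 52.21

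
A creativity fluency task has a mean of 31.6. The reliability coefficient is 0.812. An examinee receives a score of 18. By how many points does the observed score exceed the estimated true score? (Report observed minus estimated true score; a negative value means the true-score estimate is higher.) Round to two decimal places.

Regress the observed score toward the mean by the unreliability: T̂ = 0.812·18 + 0.188·31.6 = 14.616 + 5.9408 = 20.5568.
X − T̂ = 18 − 20.557 = -2.557 → -2.56

-2.56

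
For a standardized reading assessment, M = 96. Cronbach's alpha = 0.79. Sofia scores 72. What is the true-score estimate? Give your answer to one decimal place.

77.0

T̂ = 0.79(72) + 0.21(96) = 56.88 + 20.16 = 77.04 → 77.0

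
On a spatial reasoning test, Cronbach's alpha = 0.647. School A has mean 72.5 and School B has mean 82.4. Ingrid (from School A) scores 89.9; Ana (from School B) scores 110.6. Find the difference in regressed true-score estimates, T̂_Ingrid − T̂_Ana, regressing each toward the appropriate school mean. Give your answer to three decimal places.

-16.888

T̂_Ingrid = 0.647(89.9) + 0.353(72.5) = 83.75780
T̂_Ana = 0.647(110.6) + 0.353(82.4) = 100.64540
Difference = 83.75780 − 100.64540 = -16.88760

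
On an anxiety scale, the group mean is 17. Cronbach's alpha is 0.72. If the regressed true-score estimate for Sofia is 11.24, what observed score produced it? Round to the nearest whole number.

9

T̂ = ρX + (1 − ρ)μ  ⇒  X = (T̂ − (1 − ρ)μ) / ρ
X = (11.24 − 0.28 × 17) / 0.72 = (11.24 − 4.76) / 0.72 = 6.48 / 0.72 = 9.00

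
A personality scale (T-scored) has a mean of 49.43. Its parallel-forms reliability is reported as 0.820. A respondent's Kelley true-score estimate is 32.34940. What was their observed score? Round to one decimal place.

T̂ = ρX + (1 − ρ)μ  ⇒  X = (T̂ − (1 − ρ)μ) / ρ
X = (32.34940 − 0.180 × 49.43) / 0.820 = (32.34940 − 8.89740) / 0.820 = 23.45200 / 0.820 = 28.600

28.6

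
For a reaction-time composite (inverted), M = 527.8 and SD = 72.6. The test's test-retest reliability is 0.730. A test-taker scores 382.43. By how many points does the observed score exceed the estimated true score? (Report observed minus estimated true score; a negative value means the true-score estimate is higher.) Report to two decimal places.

T̂ = ρX + (1 − ρ)μ
  = 0.730 × 382.43 + 0.270 × 527.8
  = 279.17390 + 142.5060
  = 421.6799
  ≈ 421.680
X − T̂ = 382.43 − 421.680 = -39.250 → -39.25

-39.25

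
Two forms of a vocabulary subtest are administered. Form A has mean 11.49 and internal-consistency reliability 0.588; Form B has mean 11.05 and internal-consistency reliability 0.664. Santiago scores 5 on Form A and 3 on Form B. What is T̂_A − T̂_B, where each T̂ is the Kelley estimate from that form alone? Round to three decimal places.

1.969

T̂_A = 0.588(5) + 0.412(11.49) = 7.67388
T̂_B = 0.664(3) + 0.336(11.05) = 5.70480
T̂_A − T̂_B = 1.96908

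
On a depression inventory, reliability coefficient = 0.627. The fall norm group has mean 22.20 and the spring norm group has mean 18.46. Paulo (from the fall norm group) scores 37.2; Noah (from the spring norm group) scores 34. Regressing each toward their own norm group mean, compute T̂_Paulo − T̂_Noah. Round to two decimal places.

3.40

T̂_Paulo = 0.627(37.2) + 0.373(22.20) = 31.6050
T̂_Noah = 0.627(34) + 0.373(18.46) = 28.2036
Difference = 31.6050 − 28.2036 = 3.4014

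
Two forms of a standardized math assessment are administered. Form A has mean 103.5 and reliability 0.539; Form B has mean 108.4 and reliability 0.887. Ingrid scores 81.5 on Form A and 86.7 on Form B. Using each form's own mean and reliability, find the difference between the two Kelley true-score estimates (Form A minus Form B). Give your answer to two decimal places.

2.49

T̂_A = 0.539(81.5) + 0.461(103.5) = 91.6420
T̂_B = 0.887(86.7) + 0.113(108.4) = 89.1521
T̂_A − T̂_B = 2.4899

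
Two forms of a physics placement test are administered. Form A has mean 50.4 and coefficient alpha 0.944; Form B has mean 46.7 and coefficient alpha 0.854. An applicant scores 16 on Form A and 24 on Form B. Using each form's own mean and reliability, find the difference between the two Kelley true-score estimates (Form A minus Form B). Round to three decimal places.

-9.388

T̂_A = 0.944(16) + 0.056(50.4) = 17.92640
T̂_B = 0.854(24) + 0.146(46.7) = 27.31420
T̂_A − T̂_B = -9.38780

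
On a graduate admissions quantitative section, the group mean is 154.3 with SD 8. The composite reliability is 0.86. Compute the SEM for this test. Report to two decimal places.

2.99

SEM = SD · √(1 − ρ) = 8 × √0.14 = 8 × 0.3742 = 2.993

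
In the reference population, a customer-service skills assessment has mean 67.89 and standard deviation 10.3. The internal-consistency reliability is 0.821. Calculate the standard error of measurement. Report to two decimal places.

SEM = SD · √(1 − ρ) = 10.3 × √0.179 = 10.3 × 0.4231 = 4.358

4.36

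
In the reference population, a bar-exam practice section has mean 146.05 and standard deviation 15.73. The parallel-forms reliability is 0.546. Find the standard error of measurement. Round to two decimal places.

SEM = SD · √(1 − ρ) = 15.73 × √0.454 = 15.73 × 0.6738 = 10.599

10.60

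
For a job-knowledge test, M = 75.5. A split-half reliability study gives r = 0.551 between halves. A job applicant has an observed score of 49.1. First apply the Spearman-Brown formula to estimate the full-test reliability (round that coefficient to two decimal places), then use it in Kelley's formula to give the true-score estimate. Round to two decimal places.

Spearman-Brown: ρ = 2r/(1 + r) = 2(0.551)/(1 + 0.551) = 1.1020/1.551 = 0.7105 → 0.71
T̂ = ρX + (1 − ρ)μ
  = 0.71 × 49.1 + 0.29 × 75.5
  = 34.861 + 21.895
  = 56.756
  ≈ 56.76

56.76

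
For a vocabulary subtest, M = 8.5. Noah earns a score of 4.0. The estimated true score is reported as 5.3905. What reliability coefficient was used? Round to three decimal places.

T̂ = ρX + (1 − ρ)μ  ⇒  T̂ − μ = ρ(X − μ)
ρ = (T̂ − μ)/(X − μ) = (5.3905 − 8.5) / (4.0 − 8.5) = -3.1095 / -4.5 = 0.69100

0.691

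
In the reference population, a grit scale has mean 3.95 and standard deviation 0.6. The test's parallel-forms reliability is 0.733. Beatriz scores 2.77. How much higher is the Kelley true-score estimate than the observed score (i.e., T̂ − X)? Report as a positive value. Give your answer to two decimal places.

0.32

T̂ = 0.733(2.77) + 0.267(3.95) = 2.03041 + 1.05465 = 3.0851 → 3.085
T̂ − X = 3.085 − 2.77 = 0.315 → 0.32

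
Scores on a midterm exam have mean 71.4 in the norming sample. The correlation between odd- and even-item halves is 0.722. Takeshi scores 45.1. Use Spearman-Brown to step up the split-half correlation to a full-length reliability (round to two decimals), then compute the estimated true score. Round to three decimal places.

49.308

Spearman-Brown: ρ = 2r/(1 + r) = 2(0.722)/(1 + 0.722) = 1.4440/1.722 = 0.8386 → 0.84
Kelley's formula gives T̂ = 0.84·45.1 + 0.16·71.4 = 37.884 + 11.424 = 49.3080.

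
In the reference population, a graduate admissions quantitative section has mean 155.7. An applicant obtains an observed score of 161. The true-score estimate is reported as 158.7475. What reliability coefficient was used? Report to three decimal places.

T̂ = ρX + (1 − ρ)μ  ⇒  T̂ − μ = ρ(X − μ)
ρ = (T̂ − μ)/(X − μ) = (158.7475 − 155.7) / (161 − 155.7) = 3.0475 / 5.3 = 0.57500

0.575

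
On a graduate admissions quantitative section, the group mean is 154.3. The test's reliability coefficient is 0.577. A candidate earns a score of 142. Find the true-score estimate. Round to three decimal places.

T̂ = ρX + (1 − ρ)μ
  = 0.577 × 142 + 0.423 × 154.3
  = 81.934 + 65.2689
  = 147.2029
  ≈ 147.203

147.203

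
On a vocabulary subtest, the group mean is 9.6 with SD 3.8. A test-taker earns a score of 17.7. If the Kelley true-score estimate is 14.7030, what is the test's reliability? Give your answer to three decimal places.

0.630

T̂ = ρX + (1 − ρ)μ  ⇒  T̂ − μ = ρ(X − μ)
ρ = (T̂ − μ)/(X − μ) = (14.7030 − 9.6) / (17.7 − 9.6) = 5.1030 / 8.1 = 0.63000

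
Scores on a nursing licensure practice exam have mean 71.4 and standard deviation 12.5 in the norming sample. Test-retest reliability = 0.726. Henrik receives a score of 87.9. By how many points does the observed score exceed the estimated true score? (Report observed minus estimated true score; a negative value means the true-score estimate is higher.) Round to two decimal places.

4.52

T̂ = ρX + (1 − ρ)μ
  = 0.726 × 87.9 + 0.274 × 71.4
  = 63.8154 + 19.5636
  = 83.3790
  ≈ 83.379
X − T̂ = 87.9 − 83.379 = 4.521 → 4.52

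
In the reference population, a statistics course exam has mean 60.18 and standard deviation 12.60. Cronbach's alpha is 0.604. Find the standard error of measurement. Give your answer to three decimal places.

7.929

SEM = SD · √(1 − ρ) = 12.60 × √0.396 = 12.60 × 0.6293 = 7.9290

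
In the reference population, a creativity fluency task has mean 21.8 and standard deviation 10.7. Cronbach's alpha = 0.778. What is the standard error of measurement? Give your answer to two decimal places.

5.04

SEM = SD · √(1 − ρ) = 10.7 × √0.222 = 10.7 × 0.4712 = 5.042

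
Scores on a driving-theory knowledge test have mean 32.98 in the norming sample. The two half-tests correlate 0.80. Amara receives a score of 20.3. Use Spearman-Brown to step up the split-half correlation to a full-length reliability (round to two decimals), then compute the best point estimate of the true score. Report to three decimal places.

Spearman-Brown: ρ = 2r/(1 + r) = 2(0.80)/(1 + 0.80) = 1.600/1.80 = 0.8889 → 0.89
Regress the observed score toward the mean by the unreliability: T̂ = 0.89·20.3 + 0.11·32.98 = 18.067 + 3.6278 = 21.6948.

21.695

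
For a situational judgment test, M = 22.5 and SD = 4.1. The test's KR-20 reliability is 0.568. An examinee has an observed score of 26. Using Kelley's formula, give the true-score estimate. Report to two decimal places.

24.49

T̂ = 0.568(26) + 0.432(22.5) = 14.768 + 9.7200 = 24.488 → 24.49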